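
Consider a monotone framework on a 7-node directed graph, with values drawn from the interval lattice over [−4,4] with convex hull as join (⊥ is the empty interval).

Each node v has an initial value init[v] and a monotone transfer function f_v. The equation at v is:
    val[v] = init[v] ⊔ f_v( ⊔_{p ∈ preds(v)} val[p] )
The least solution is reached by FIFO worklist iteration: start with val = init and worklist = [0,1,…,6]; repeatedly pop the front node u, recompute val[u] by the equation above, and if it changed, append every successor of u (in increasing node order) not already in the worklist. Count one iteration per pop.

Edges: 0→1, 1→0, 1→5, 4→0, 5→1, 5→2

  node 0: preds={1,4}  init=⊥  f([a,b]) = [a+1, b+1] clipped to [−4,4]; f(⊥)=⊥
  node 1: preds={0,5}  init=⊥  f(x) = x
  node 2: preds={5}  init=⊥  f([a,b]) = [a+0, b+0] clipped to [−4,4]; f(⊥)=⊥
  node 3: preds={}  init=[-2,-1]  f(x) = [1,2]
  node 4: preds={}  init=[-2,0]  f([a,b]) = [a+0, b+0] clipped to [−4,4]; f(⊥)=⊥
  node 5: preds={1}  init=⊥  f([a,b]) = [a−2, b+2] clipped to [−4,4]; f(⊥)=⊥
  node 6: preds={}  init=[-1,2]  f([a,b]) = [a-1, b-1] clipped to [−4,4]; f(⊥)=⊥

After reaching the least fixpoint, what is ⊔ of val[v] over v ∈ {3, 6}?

Iteration log — 17 steps:
  step 1. node 0  ⊔preds=[-2,0]  new=[-1,1]  old=⊥  +wl: 
  step 2. node 1  ⊔preds=[-1,1]  new=[-1,1]  old=⊥  +wl: 0
  step 3. node 2  ⊔preds=⊥  new=⊥  stable
  step 4. node 3  ⊔preds=⊥  new=[-2,2]  old=[-2,-1]  +wl: 
  step 5. node 4  ⊔preds=⊥  new=[-2,0]  stable
  step 6. node 5  ⊔preds=[-1,1]  new=[-3,3]  old=⊥  +wl: 1,2
  step 7. node 6  ⊔preds=⊥  new=[-1,2]  stable
  step 8. node 0  ⊔preds=[-2,1]  new=[-1,2]  old=[-1,1]  +wl: 
  step 9. node 1  ⊔preds=[-3,3]  new=[-3,3]  old=[-1,1]  +wl: 0,5
  step 10. node 2  ⊔preds=[-3,3]  new=[-3,3]  old=⊥  +wl: 
  step 11. node 0  ⊔preds=[-3,3]  new=[-2,4]  old=[-1,2]  +wl: 1
  step 12. node 5  ⊔preds=[-3,3]  new=[-4,4]  old=[-3,3]  +wl: 2
  step 13. node 1  ⊔preds=[-4,4]  new=[-4,4]  old=[-3,3]  +wl: 0,5
  step 14. node 2  ⊔preds=[-4,4]  new=[-4,4]  old=[-3,3]  +wl: 
  step 15. node 0  ⊔preds=[-4,4]  new=[-3,4]  old=[-2,4]  +wl: 1
  step 16. node 5  ⊔preds=[-4,4]  new=[-4,4]  stable
  step 17. node 1  ⊔preds=[-4,4]  new=[-4,4]  stable

Least fixpoint reached:
  node 0: [-3,4]
  node 1: [-4,4]
  node 2: [-4,4]
  node 3: [-2,2]
  node 4: [-2,0]
  node 5: [-4,4]
  node 6: [-1,2]

[-2,2]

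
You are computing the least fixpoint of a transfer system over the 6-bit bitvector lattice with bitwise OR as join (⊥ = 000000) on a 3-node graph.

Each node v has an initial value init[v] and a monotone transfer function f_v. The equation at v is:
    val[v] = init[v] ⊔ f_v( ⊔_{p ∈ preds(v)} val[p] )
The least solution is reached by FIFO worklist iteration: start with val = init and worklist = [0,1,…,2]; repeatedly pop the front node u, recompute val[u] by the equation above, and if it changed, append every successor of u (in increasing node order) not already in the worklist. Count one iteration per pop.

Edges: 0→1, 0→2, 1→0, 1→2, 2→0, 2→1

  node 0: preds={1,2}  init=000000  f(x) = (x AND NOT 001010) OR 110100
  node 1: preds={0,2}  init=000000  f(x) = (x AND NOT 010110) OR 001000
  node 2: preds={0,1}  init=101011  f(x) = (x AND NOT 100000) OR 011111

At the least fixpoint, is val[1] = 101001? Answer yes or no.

Iteration log — 5 steps:
  step 1. node 0  ⊔preds=101011  new=110101  old=000000  +wl: 
  step 2. node 1  ⊔preds=111111  new=101001  old=000000  +wl: 0
  step 3. node 2  ⊔preds=111101  new=111111  old=101011  +wl: 1
  step 4. node 0  ⊔preds=111111  new=110101  stable
  step 5. node 1  ⊔preds=111111  new=101001  stable

Least fixpoint reached:
  node 0: 110101
  node 1: 101001
  node 2: 111111

yes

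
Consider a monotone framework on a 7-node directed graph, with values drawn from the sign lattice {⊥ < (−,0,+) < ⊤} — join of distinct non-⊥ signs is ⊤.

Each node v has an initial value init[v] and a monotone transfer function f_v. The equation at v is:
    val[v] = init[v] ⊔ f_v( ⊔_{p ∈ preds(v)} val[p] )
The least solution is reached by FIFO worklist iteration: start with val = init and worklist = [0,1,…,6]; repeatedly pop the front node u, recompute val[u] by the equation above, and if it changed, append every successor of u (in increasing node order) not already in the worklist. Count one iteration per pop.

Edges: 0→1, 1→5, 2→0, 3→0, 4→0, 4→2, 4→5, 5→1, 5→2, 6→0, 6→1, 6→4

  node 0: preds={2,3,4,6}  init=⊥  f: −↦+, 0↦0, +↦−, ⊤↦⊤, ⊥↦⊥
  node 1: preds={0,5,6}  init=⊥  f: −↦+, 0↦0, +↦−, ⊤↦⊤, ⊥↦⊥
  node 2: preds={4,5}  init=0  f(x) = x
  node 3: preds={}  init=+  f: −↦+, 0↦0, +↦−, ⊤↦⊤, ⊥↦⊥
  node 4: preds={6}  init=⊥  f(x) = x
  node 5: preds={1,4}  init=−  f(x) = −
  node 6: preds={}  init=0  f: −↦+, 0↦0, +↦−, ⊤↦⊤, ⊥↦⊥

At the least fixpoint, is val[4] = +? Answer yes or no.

Worklist (9 pops):
  #1 pop 0: in=⊤ → ⊤ (was ⊥); enqueue []
  #2 pop 1: in=⊤ → ⊤ (was ⊥); enqueue []
  #3 pop 2: in=− → ⊤ (was 0); enqueue [0]
  #4 pop 3: in=⊥ → + (no change)
  #5 pop 4: in=0 → 0 (was ⊥); enqueue [2]
  #6 pop 5: in=⊤ → − (no change)
  #7 pop 6: in=⊥ → 0 (no change)
  #8 pop 0: in=⊤ → ⊤ (no change)
  #9 pop 2: in=⊤ → ⊤ (no change)

Fixpoint:
  val[0] = ⊤
  val[1] = ⊤
  val[2] = ⊤
  val[3] = +
  val[4] = 0
  val[5] = −
  val[6] = 0

no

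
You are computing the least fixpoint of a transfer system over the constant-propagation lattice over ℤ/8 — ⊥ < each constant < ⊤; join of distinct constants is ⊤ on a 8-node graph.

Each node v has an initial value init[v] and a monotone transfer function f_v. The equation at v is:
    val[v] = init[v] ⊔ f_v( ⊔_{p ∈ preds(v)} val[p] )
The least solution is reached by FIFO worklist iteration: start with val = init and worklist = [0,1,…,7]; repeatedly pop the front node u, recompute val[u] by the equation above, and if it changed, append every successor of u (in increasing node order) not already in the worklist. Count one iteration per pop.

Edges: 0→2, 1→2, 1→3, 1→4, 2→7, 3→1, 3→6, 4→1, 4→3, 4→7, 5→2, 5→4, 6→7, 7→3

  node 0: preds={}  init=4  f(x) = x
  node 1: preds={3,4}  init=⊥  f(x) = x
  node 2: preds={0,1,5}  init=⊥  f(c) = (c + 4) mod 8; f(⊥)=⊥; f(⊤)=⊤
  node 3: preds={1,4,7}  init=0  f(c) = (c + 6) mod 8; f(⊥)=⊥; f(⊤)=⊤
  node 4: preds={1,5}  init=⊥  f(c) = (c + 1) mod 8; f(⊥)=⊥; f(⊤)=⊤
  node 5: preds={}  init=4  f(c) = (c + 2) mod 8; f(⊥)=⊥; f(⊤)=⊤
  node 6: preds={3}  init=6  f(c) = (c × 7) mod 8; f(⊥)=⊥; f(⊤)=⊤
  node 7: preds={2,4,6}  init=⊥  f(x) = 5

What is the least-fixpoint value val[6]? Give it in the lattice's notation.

Trace (12 dequeues):
  [1] u=0 | in ⊥ | out 4 | ==
  [2] u=1 | in 0 | out 0 | prev ⊥ | push {}
  [3] u=2 | in ⊤ | out ⊤ | prev ⊥ | push {}
  [4] u=3 | in 0 | out ⊤ | prev 0 | push {1}
  [5] u=4 | in ⊤ | out ⊤ | prev ⊥ | push {3}
  [6] u=5 | in ⊥ | out 4 | ==
  [7] u=6 | in ⊤ | out ⊤ | prev 6 | push {}
  [8] u=7 | in ⊤ | out 5 | prev ⊥ | push {}
  [9] u=1 | in ⊤ | out ⊤ | prev 0 | push {2,4}
  [10] u=3 | in ⊤ | out ⊤ | ==
  [11] u=2 | in ⊤ | out ⊤ | ==
  [12] u=4 | in ⊤ | out ⊤ | ==

Converged values:
  [0] 4
  [1] ⊤
  [2] ⊤
  [3] ⊤
  [4] ⊤
  [5] 4
  [6] ⊤
  [7] 5

⊤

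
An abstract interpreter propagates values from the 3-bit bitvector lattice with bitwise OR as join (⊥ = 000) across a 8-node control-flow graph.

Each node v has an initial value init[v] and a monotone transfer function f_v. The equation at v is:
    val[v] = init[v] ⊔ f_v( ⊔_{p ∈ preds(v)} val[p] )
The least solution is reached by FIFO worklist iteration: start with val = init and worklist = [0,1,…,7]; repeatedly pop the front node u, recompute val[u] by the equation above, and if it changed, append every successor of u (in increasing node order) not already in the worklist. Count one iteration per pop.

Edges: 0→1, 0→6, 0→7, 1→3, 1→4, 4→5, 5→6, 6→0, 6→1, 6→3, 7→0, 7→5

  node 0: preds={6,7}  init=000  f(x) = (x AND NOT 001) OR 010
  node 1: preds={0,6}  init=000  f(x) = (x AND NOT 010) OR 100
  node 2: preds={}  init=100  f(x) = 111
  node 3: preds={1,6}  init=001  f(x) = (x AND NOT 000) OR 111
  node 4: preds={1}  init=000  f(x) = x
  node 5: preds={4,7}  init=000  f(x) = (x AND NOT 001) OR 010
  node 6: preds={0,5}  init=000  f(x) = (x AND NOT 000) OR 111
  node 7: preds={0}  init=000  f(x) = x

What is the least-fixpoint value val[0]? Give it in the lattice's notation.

Worklist (17 pops):
  #1 pop 0: in=000 → 010 (was 000); enqueue []
  #2 pop 1: in=010 → 100 (was 000); enqueue []
  #3 pop 2: in=000 → 111 (was 100); enqueue []
  #4 pop 3: in=100 → 111 (was 001); enqueue []
  #5 pop 4: in=100 → 100 (was 000); enqueue []
  #6 pop 5: in=100 → 110 (was 000); enqueue []
  #7 pop 6: in=110 → 111 (was 000); enqueue [0,1,3]
  #8 pop 7: in=010 → 010 (was 000); enqueue [5]
  #9 pop 0: in=111 → 110 (was 010); enqueue [6,7]
  #10 pop 1: in=111 → 101 (was 100); enqueue [4]
  #11 pop 3: in=111 → 111 (no change)
  #12 pop 5: in=110 → 110 (no change)
  #13 pop 6: in=110 → 111 (no change)
  #14 pop 7: in=110 → 110 (was 010); enqueue [0,5]
  #15 pop 4: in=101 → 101 (was 100); enqueue []
  #16 pop 0: in=111 → 110 (no change)
  #17 pop 5: in=111 → 110 (no change)

Fixpoint:
  val[0] = 110
  val[1] = 101
  val[2] = 111
  val[3] = 111
  val[4] = 101
  val[5] = 110
  val[6] = 111
  val[7] = 110

110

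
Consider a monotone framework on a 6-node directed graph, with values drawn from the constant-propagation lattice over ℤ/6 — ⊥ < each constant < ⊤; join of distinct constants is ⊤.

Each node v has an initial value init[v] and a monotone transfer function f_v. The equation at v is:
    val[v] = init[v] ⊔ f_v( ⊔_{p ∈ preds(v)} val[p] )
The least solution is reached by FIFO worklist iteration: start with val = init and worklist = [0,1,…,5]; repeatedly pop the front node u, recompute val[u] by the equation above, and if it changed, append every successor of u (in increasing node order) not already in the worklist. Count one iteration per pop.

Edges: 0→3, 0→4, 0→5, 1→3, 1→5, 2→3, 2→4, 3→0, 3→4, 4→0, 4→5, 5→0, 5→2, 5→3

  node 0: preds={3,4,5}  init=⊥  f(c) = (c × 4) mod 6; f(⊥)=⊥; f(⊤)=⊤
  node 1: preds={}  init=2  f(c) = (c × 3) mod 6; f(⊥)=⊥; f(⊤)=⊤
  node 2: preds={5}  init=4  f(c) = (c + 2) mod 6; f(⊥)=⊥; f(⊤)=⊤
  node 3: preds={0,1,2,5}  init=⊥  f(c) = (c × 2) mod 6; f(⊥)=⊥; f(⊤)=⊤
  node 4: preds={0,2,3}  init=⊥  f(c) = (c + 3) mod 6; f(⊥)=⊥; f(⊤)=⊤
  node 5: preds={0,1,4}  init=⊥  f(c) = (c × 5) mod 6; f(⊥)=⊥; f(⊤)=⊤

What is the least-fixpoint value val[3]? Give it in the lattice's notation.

⊤

Trace (11 dequeues):
  [1] u=0 | in ⊥ | out ⊥ | ==
  [2] u=1 | in ⊥ | out 2 | ==
  [3] u=2 | in ⊥ | out 4 | ==
  [4] u=3 | in ⊤ | out ⊤ | prev ⊥ | push {0}
  [5] u=4 | in ⊤ | out ⊤ | prev ⊥ | push {}
  [6] u=5 | in ⊤ | out ⊤ | prev ⊥ | push {2,3}
  [7] u=0 | in ⊤ | out ⊤ | prev ⊥ | push {4,5}
  [8] u=2 | in ⊤ | out ⊤ | prev 4 | push {}
  [9] u=3 | in ⊤ | out ⊤ | ==
  [10] u=4 | in ⊤ | out ⊤ | ==
  [11] u=5 | in ⊤ | out ⊤ | ==

Converged values:
  [0] ⊤
  [1] 2
  [2] ⊤
  [3] ⊤
  [4] ⊤
  [5] ⊤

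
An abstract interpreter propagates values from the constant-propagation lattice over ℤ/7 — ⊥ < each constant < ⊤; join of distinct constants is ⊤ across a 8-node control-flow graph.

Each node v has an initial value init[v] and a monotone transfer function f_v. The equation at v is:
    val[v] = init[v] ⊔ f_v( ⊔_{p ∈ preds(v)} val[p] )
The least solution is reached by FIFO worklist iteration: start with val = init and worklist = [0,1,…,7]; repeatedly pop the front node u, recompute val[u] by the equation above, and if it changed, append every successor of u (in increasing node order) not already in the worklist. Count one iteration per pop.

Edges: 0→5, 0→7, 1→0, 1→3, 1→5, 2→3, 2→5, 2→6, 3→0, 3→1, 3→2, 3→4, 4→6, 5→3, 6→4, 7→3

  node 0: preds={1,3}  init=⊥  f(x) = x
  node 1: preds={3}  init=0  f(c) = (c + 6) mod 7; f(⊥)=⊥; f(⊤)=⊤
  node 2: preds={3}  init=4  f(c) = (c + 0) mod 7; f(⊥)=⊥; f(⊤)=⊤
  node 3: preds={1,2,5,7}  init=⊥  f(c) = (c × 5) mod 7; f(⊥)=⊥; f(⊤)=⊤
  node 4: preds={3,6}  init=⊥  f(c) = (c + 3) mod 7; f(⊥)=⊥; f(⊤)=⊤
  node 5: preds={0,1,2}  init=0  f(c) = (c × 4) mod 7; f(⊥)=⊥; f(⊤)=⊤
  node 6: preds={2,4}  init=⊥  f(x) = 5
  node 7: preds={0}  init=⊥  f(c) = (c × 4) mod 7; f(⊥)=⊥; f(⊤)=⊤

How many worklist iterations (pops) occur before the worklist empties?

18

Iteration log — 18 steps:
  step 1. node 0  ⊔preds=0  new=0  old=⊥  +wl: 
  step 2. node 1  ⊔preds=⊥  new=0  stable
  step 3. node 2  ⊔preds=⊥  new=4  stable
  step 4. node 3  ⊔preds=⊤  new=⊤  old=⊥  +wl: 0,1,2
  step 5. node 4  ⊔preds=⊤  new=⊤  old=⊥  +wl: 
  step 6. node 5  ⊔preds=⊤  new=⊤  old=0  +wl: 3
  step 7. node 6  ⊔preds=⊤  new=5  old=⊥  +wl: 4
  step 8. node 7  ⊔preds=0  new=0  old=⊥  +wl: 
  step 9. node 0  ⊔preds=⊤  new=⊤  old=0  +wl: 5,7
  step 10. node 1  ⊔preds=⊤  new=⊤  old=0  +wl: 0
  step 11. node 2  ⊔preds=⊤  new=⊤  old=4  +wl: 6
  step 12. node 3  ⊔preds=⊤  new=⊤  stable
  step 13. node 4  ⊔preds=⊤  new=⊤  stable
  step 14. node 5  ⊔preds=⊤  new=⊤  stable
  step 15. node 7  ⊔preds=⊤  new=⊤  old=0  +wl: 3
  step 16. node 0  ⊔preds=⊤  new=⊤  stable
  step 17. node 6  ⊔preds=⊤  new=5  stable
  step 18. node 3  ⊔preds=⊤  new=⊤  stable

Least fixpoint reached:
  node 0: ⊤
  node 1: ⊤
  node 2: ⊤
  node 3: ⊤
  node 4: ⊤
  node 5: ⊤
  node 6: 5
  node 7: ⊤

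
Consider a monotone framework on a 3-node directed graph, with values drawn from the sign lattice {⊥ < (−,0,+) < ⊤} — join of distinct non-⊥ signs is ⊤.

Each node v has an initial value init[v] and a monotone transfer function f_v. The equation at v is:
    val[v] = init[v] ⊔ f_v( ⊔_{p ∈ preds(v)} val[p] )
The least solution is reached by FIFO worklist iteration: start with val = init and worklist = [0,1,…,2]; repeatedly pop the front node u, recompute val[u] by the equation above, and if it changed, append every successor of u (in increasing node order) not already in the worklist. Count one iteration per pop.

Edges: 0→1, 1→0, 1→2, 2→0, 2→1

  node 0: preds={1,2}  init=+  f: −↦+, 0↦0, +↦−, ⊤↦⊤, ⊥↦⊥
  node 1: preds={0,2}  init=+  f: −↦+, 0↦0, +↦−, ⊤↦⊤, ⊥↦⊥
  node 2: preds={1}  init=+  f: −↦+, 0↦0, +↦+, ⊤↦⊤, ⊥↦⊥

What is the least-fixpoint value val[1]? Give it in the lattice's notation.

⊤

Iteration log — 5 steps:
  step 1. node 0  ⊔preds=+  new=⊤  old=+  +wl: 
  step 2. node 1  ⊔preds=⊤  new=⊤  old=+  +wl: 0
  step 3. node 2  ⊔preds=⊤  new=⊤  old=+  +wl: 1
  step 4. node 0  ⊔preds=⊤  new=⊤  stable
  step 5. node 1  ⊔preds=⊤  new=⊤  stable

Least fixpoint reached:
  node 0: ⊤
  node 1: ⊤
  node 2: ⊤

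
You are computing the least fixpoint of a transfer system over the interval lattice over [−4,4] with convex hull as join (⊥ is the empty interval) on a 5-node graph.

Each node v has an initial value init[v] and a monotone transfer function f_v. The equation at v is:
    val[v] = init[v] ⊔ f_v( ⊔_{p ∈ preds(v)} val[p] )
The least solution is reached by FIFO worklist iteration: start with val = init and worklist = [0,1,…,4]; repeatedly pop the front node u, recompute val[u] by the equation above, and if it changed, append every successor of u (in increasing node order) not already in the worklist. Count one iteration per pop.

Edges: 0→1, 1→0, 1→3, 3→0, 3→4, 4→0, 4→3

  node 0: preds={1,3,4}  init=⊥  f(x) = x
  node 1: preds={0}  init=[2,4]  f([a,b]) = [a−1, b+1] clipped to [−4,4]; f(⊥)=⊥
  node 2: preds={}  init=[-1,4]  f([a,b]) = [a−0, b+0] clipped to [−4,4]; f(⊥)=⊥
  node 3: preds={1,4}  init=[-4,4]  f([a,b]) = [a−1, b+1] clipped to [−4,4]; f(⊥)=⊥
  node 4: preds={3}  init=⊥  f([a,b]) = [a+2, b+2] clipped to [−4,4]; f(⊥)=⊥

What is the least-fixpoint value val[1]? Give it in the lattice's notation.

[-4,4]

Worklist (7 pops):
  #1 pop 0: in=[-4,4] → [-4,4] (was ⊥); enqueue []
  #2 pop 1: in=[-4,4] → [-4,4] (was [2,4]); enqueue [0]
  #3 pop 2: in=⊥ → [-1,4] (no change)
  #4 pop 3: in=[-4,4] → [-4,4] (no change)
  #5 pop 4: in=[-4,4] → [-2,4] (was ⊥); enqueue [3]
  #6 pop 0: in=[-4,4] → [-4,4] (no change)
  #7 pop 3: in=[-4,4] → [-4,4] (no change)

Fixpoint:
  val[0] = [-4,4]
  val[1] = [-4,4]
  val[2] = [-1,4]
  val[3] = [-4,4]
  val[4] = [-2,4]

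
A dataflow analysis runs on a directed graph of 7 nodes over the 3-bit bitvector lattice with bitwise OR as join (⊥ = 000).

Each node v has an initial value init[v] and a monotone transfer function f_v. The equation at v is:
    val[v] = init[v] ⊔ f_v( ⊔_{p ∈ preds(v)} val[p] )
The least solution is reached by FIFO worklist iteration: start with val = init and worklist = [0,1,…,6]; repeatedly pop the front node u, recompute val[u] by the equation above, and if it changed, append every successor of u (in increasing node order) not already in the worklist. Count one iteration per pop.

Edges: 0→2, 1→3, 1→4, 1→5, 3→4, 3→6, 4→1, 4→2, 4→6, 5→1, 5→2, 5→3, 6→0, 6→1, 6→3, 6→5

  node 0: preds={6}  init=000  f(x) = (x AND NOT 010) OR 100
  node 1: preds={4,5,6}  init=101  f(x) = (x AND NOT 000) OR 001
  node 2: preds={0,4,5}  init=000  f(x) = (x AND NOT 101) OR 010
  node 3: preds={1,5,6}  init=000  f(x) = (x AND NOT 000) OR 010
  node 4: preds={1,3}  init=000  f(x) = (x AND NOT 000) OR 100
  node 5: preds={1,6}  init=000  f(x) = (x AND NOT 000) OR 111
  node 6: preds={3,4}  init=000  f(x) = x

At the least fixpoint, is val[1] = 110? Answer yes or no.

Iteration log — 14 steps:
  step 1. node 0  ⊔preds=000  new=100  old=000  +wl: 
  step 2. node 1  ⊔preds=000  new=101  stable
  step 3. node 2  ⊔preds=100  new=010  old=000  +wl: 
  step 4. node 3  ⊔preds=101  new=111  old=000  +wl: 
  step 5. node 4  ⊔preds=111  new=111  old=000  +wl: 1,2
  step 6. node 5  ⊔preds=101  new=111  old=000  +wl: 3
  step 7. node 6  ⊔preds=111  new=111  old=000  +wl: 0,5
  step 8. node 1  ⊔preds=111  new=111  old=101  +wl: 4
  step 9. node 2  ⊔preds=111  new=010  stable
  step 10. node 3  ⊔preds=111  new=111  stable
  step 11. node 0  ⊔preds=111  new=101  old=100  +wl: 2
  step 12. node 5  ⊔preds=111  new=111  stable
  step 13. node 4  ⊔preds=111  new=111  stable
  step 14. node 2  ⊔preds=111  new=010  stable

Least fixpoint reached:
  node 0: 101
  node 1: 111
  node 2: 010
  node 3: 111
  node 4: 111
  node 5: 111
  node 6: 111

no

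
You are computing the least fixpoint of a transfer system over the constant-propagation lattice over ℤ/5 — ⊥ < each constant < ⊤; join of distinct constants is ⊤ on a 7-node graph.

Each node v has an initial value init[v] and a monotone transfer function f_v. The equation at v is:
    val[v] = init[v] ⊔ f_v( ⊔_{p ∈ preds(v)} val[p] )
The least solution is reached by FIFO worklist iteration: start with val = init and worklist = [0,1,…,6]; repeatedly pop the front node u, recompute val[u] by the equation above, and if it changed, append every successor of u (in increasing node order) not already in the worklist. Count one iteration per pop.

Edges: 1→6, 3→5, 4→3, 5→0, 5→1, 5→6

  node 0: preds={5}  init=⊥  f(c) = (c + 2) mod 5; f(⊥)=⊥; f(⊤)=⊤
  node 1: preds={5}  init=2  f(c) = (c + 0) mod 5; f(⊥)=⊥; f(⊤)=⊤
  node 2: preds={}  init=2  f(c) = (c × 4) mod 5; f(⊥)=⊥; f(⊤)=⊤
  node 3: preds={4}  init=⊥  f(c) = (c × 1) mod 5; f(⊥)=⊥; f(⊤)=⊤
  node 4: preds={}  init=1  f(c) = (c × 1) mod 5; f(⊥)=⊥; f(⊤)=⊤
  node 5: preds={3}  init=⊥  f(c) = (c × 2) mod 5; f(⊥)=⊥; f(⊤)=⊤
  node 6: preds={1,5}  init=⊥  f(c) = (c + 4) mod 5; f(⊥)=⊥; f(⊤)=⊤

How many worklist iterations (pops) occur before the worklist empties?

Iteration log — 9 steps:
  step 1. node 0  ⊔preds=⊥  new=⊥  stable
  step 2. node 1  ⊔preds=⊥  new=2  stable
  step 3. node 2  ⊔preds=⊥  new=2  stable
  step 4. node 3  ⊔preds=1  new=1  old=⊥  +wl: 
  step 5. node 4  ⊔preds=⊥  new=1  stable
  step 6. node 5  ⊔preds=1  new=2  old=⊥  +wl: 0,1
  step 7. node 6  ⊔preds=2  new=1  old=⊥  +wl: 
  step 8. node 0  ⊔preds=2  new=4  old=⊥  +wl: 
  step 9. node 1  ⊔preds=2  new=2  stable

Least fixpoint reached:
  node 0: 4
  node 1: 2
  node 2: 2
  node 3: 1
  node 4: 1
  node 5: 2
  node 6: 1

9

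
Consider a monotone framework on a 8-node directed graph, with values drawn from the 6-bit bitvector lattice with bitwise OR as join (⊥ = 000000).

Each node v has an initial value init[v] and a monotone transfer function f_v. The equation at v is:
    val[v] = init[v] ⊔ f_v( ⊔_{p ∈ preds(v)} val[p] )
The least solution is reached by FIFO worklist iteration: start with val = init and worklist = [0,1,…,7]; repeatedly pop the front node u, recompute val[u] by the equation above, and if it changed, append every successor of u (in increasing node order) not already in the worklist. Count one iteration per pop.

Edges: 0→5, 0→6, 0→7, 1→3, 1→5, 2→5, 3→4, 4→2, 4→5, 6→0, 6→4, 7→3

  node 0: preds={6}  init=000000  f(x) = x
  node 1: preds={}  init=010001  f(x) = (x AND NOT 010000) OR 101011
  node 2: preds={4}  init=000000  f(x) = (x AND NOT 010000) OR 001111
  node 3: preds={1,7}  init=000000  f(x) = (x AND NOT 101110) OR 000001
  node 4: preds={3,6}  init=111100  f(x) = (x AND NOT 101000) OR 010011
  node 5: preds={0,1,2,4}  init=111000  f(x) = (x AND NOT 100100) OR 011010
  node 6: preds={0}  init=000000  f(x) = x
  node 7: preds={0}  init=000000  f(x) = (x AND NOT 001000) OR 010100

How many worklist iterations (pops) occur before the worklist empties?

10

Iteration log — 10 steps:
  step 1. node 0  ⊔preds=000000  new=000000  stable
  step 2. node 1  ⊔preds=000000  new=111011  old=010001  +wl: 
  step 3. node 2  ⊔preds=111100  new=101111  old=000000  +wl: 
  step 4. node 3  ⊔preds=111011  new=010001  old=000000  +wl: 
  step 5. node 4  ⊔preds=010001  new=111111  old=111100  +wl: 2
  step 6. node 5  ⊔preds=111111  new=111011  old=111000  +wl: 
  step 7. node 6  ⊔preds=000000  new=000000  stable
  step 8. node 7  ⊔preds=000000  new=010100  old=000000  +wl: 3
  step 9. node 2  ⊔preds=111111  new=101111  stable
  step 10. node 3  ⊔preds=111111  new=010001  stable

Least fixpoint reached:
  node 0: 000000
  node 1: 111011
  node 2: 101111
  node 3: 010001
  node 4: 111111
  node 5: 111011
  node 6: 000000
  node 7: 010100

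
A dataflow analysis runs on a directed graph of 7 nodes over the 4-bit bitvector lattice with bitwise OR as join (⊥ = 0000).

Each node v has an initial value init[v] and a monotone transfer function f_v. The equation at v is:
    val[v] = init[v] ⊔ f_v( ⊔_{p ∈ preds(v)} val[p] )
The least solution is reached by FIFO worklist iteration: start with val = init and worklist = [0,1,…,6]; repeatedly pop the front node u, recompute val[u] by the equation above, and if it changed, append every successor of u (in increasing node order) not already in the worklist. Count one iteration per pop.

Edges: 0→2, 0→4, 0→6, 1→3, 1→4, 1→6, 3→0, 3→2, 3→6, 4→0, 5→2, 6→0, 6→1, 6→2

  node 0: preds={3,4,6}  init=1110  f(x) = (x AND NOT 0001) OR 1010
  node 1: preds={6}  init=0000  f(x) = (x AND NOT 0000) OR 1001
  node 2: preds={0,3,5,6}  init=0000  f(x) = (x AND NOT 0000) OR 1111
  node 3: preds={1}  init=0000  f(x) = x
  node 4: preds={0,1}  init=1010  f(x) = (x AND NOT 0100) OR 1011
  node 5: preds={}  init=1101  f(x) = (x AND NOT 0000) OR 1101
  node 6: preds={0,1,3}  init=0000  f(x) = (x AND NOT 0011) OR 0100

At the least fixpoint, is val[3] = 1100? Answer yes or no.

no

Trace (15 dequeues):
  [1] u=0 | in 1010 | out 1110 | ==
  [2] u=1 | in 0000 | out 1001 | prev 0000 | push {}
  [3] u=2 | in 1111 | out 1111 | prev 0000 | push {}
  [4] u=3 | in 1001 | out 1001 | prev 0000 | push {0,2}
  [5] u=4 | in 1111 | out 1011 | prev 1010 | push {}
  [6] u=5 | in 0000 | out 1101 | ==
  [7] u=6 | in 1111 | out 1100 | prev 0000 | push {1}
  [8] u=0 | in 1111 | out 1110 | ==
  [9] u=2 | in 1111 | out 1111 | ==
  [10] u=1 | in 1100 | out 1101 | prev 1001 | push {3,4,6}
  [11] u=3 | in 1101 | out 1101 | prev 1001 | push {0,2}
  [12] u=4 | in 1111 | out 1011 | ==
  [13] u=6 | in 1111 | out 1100 | ==
  [14] u=0 | in 1111 | out 1110 | ==
  [15] u=2 | in 1111 | out 1111 | ==

Converged values:
  [0] 1110
  [1] 1101
  [2] 1111
  [3] 1101
  [4] 1011
  [5] 1101
  [6] 1100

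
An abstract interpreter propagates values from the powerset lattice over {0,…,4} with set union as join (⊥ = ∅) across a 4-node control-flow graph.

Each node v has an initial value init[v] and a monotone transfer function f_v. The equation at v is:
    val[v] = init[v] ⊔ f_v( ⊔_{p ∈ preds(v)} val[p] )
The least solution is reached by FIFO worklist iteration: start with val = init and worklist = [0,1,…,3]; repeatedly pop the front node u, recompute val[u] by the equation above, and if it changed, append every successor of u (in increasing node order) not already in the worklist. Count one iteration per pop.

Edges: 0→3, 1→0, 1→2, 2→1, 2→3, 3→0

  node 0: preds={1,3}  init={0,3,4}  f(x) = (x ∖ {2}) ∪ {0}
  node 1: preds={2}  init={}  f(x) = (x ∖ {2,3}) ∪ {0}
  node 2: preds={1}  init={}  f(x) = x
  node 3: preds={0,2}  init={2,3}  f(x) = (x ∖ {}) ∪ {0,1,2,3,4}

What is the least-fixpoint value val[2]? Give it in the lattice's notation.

Worklist (7 pops):
  #1 pop 0: in={2,3} → {0,3,4} (no change)
  #2 pop 1: in={} → {0} (was {}); enqueue [0]
  #3 pop 2: in={0} → {0} (was {}); enqueue [1]
  #4 pop 3: in={0,3,4} → {0,1,2,3,4} (was {2,3}); enqueue []
  #5 pop 0: in={0,1,2,3,4} → {0,1,3,4} (was {0,3,4}); enqueue [3]
  #6 pop 1: in={0} → {0} (no change)
  #7 pop 3: in={0,1,3,4} → {0,1,2,3,4} (no change)

Fixpoint:
  val[0] = {0,1,3,4}
  val[1] = {0}
  val[2] = {0}
  val[3] = {0,1,2,3,4}

{0}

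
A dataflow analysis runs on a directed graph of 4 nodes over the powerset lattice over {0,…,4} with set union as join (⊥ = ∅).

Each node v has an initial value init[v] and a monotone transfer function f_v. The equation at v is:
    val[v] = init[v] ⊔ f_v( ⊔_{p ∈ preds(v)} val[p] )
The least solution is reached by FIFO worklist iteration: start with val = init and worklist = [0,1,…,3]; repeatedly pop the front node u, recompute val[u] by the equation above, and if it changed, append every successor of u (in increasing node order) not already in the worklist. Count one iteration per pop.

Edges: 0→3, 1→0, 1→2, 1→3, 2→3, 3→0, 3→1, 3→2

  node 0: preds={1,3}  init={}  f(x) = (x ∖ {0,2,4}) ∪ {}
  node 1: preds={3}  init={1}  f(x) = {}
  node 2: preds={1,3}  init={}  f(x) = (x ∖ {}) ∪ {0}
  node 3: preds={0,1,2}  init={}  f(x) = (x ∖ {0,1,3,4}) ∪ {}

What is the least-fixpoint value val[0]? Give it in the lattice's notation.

Worklist (4 pops):
  #1 pop 0: in={1} → {1} (was {}); enqueue []
  #2 pop 1: in={} → {1} (no change)
  #3 pop 2: in={1} → {0,1} (was {}); enqueue []
  #4 pop 3: in={0,1} → {} (no change)

Fixpoint:
  val[0] = {1}
  val[1] = {1}
  val[2] = {0,1}
  val[3] = {}

{1}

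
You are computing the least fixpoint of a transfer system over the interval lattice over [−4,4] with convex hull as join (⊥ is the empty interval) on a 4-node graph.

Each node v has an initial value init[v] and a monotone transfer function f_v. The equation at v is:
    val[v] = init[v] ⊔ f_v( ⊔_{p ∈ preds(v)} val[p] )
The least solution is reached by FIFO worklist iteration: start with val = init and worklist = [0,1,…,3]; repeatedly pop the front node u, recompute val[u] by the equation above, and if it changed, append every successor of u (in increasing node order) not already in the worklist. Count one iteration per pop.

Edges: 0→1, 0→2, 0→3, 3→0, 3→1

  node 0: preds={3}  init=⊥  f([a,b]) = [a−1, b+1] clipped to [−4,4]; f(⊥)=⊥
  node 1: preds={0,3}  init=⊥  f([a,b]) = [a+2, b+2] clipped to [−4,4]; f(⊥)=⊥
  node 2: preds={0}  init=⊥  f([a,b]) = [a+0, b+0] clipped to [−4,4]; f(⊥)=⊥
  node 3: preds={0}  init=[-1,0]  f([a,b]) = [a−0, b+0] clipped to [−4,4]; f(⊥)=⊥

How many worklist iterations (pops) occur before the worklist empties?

Worklist (18 pops):
  #1 pop 0: in=[-1,0] → [-2,1] (was ⊥); enqueue []
  #2 pop 1: in=[-2,1] → [0,3] (was ⊥); enqueue []
  #3 pop 2: in=[-2,1] → [-2,1] (was ⊥); enqueue []
  #4 pop 3: in=[-2,1] → [-2,1] (was [-1,0]); enqueue [0,1]
  #5 pop 0: in=[-2,1] → [-3,2] (was [-2,1]); enqueue [2,3]
  #6 pop 1: in=[-3,2] → [-1,4] (was [0,3]); enqueue []
  #7 pop 2: in=[-3,2] → [-3,2] (was [-2,1]); enqueue []
  #8 pop 3: in=[-3,2] → [-3,2] (was [-2,1]); enqueue [0,1]
  #9 pop 0: in=[-3,2] → [-4,3] (was [-3,2]); enqueue [2,3]
  #10 pop 1: in=[-4,3] → [-2,4] (was [-1,4]); enqueue []
  #11 pop 2: in=[-4,3] → [-4,3] (was [-3,2]); enqueue []
  #12 pop 3: in=[-4,3] → [-4,3] (was [-3,2]); enqueue [0,1]
  #13 pop 0: in=[-4,3] → [-4,4] (was [-4,3]); enqueue [2,3]
  #14 pop 1: in=[-4,4] → [-2,4] (no change)
  #15 pop 2: in=[-4,4] → [-4,4] (was [-4,3]); enqueue []
  #16 pop 3: in=[-4,4] → [-4,4] (was [-4,3]); enqueue [0,1]
  #17 pop 0: in=[-4,4] → [-4,4] (no change)
  #18 pop 1: in=[-4,4] → [-2,4] (no change)

Fixpoint:
  val[0] = [-4,4]
  val[1] = [-2,4]
  val[2] = [-4,4]
  val[3] = [-4,4]

18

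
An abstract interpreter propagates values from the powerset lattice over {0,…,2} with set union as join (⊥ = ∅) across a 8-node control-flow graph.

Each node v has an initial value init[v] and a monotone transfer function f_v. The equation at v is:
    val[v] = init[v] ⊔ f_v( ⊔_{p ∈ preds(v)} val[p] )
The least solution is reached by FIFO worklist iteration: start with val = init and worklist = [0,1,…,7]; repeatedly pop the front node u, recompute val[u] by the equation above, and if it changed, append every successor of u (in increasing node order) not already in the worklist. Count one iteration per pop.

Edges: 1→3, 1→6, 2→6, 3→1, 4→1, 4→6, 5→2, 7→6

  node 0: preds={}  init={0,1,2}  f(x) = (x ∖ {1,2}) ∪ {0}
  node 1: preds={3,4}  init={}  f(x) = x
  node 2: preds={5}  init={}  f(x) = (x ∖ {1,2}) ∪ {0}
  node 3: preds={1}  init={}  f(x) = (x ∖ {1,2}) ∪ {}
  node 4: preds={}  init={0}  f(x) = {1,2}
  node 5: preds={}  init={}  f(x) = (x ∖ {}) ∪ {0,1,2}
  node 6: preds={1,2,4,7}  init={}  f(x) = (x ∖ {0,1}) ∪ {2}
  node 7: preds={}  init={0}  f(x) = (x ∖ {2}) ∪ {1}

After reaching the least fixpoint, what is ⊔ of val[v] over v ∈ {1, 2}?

Trace (12 dequeues):
  [1] u=0 | in {} | out {0,1,2} | ==
  [2] u=1 | in {0} | out {0} | prev {} | push {}
  [3] u=2 | in {} | out {0} | prev {} | push {}
  [4] u=3 | in {0} | out {0} | prev {} | push {1}
  [5] u=4 | in {} | out {0,1,2} | prev {0} | push {}
  [6] u=5 | in {} | out {0,1,2} | prev {} | push {2}
  [7] u=6 | in {0,1,2} | out {2} | prev {} | push {}
  [8] u=7 | in {} | out {0,1} | prev {0} | push {6}
  [9] u=1 | in {0,1,2} | out {0,1,2} | prev {0} | push {3}
  [10] u=2 | in {0,1,2} | out {0} | ==
  [11] u=6 | in {0,1,2} | out {2} | ==
  [12] u=3 | in {0,1,2} | out {0} | ==

Converged values:
  [0] {0,1,2}
  [1] {0,1,2}
  [2] {0}
  [3] {0}
  [4] {0,1,2}
  [5] {0,1,2}
  [6] {2}
  [7] {0,1}

{0,1,2}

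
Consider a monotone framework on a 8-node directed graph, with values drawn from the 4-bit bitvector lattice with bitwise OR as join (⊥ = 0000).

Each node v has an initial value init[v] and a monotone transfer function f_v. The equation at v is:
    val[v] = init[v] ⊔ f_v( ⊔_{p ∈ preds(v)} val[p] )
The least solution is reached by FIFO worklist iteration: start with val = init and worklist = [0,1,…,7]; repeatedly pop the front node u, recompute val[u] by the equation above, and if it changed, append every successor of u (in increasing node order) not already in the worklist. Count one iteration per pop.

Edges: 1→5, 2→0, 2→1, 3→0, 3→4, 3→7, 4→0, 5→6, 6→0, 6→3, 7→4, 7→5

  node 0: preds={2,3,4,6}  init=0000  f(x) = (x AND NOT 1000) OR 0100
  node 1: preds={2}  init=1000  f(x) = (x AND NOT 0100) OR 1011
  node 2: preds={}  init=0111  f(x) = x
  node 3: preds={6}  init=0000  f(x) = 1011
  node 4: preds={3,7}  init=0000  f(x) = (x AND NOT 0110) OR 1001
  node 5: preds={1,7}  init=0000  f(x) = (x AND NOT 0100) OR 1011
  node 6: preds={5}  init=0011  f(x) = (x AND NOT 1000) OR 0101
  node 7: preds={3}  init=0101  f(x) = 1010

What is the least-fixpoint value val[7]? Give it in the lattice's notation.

Trace (12 dequeues):
  [1] u=0 | in 0111 | out 0111 | prev 0000 | push {}
  [2] u=1 | in 0111 | out 1011 | prev 1000 | push {}
  [3] u=2 | in 0000 | out 0111 | ==
  [4] u=3 | in 0011 | out 1011 | prev 0000 | push {0}
  [5] u=4 | in 1111 | out 1001 | prev 0000 | push {}
  [6] u=5 | in 1111 | out 1011 | prev 0000 | push {}
  [7] u=6 | in 1011 | out 0111 | prev 0011 | push {3}
  [8] u=7 | in 1011 | out 1111 | prev 0101 | push {4,5}
  [9] u=0 | in 1111 | out 0111 | ==
  [10] u=3 | in 0111 | out 1011 | ==
  [11] u=4 | in 1111 | out 1001 | ==
  [12] u=5 | in 1111 | out 1011 | ==

Converged values:
  [0] 0111
  [1] 1011
  [2] 0111
  [3] 1011
  [4] 1001
  [5] 1011
  [6] 0111
  [7] 1111

1111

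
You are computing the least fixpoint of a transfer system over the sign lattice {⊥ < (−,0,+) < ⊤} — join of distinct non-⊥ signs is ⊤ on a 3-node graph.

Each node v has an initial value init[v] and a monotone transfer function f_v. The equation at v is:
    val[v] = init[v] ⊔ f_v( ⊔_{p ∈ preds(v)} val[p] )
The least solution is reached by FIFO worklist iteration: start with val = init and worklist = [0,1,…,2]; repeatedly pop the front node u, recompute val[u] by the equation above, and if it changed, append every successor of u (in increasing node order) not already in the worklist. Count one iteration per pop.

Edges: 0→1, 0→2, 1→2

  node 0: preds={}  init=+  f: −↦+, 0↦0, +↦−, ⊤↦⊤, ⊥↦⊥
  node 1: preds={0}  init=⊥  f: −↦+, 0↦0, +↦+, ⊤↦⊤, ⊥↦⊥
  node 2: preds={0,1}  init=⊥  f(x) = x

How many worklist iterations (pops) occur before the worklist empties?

Worklist (3 pops):
  #1 pop 0: in=⊥ → + (no change)
  #2 pop 1: in=+ → + (was ⊥); enqueue []
  #3 pop 2: in=+ → + (was ⊥); enqueue []

Fixpoint:
  val[0] = +
  val[1] = +
  val[2] = +

3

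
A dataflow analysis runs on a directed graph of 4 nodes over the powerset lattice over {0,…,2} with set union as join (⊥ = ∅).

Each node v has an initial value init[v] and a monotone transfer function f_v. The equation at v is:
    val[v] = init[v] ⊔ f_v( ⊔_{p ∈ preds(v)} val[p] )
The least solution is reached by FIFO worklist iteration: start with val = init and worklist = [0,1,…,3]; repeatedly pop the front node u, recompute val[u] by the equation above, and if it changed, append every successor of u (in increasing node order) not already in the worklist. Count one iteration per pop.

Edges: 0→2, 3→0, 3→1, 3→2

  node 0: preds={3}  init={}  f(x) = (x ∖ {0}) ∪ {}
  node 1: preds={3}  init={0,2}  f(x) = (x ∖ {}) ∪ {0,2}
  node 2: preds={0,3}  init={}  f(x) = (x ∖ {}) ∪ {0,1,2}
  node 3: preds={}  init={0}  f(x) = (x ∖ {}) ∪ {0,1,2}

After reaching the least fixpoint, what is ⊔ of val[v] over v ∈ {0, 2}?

Iteration log — 7 steps:
  step 1. node 0  ⊔preds={0}  new={}  stable
  step 2. node 1  ⊔preds={0}  new={0,2}  stable
  step 3. node 2  ⊔preds={0}  new={0,1,2}  old={}  +wl: 
  step 4. node 3  ⊔preds={}  new={0,1,2}  old={0}  +wl: 0,1,2
  step 5. node 0  ⊔preds={0,1,2}  new={1,2}  old={}  +wl: 
  step 6. node 1  ⊔preds={0,1,2}  new={0,1,2}  old={0,2}  +wl: 
  step 7. node 2  ⊔preds={0,1,2}  new={0,1,2}  stable

Least fixpoint reached:
  node 0: {1,2}
  node 1: {0,1,2}
  node 2: {0,1,2}
  node 3: {0,1,2}

{0,1,2}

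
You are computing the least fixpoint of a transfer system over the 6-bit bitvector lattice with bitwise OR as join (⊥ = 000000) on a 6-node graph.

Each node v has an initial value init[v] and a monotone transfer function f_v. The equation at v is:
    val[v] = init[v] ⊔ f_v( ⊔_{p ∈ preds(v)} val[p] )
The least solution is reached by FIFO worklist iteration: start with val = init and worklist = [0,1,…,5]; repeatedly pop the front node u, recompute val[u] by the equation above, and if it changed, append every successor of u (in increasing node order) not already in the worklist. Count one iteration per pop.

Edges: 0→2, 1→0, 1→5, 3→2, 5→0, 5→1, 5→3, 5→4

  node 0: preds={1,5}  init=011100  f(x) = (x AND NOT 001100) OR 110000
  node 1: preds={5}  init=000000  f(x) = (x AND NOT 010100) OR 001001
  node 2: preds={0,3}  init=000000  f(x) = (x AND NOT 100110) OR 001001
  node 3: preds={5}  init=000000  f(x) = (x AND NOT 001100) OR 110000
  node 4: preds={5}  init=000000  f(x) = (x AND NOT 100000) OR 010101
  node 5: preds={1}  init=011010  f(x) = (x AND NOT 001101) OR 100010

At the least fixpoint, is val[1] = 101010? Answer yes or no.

no

Trace (13 dequeues):
  [1] u=0 | in 011010 | out 111110 | prev 011100 | push {}
  [2] u=1 | in 011010 | out 001011 | prev 000000 | push {0}
  [3] u=2 | in 111110 | out 011001 | prev 000000 | push {}
  [4] u=3 | in 011010 | out 110010 | prev 000000 | push {2}
  [5] u=4 | in 011010 | out 011111 | prev 000000 | push {}
  [6] u=5 | in 001011 | out 111010 | prev 011010 | push {1,3,4}
  [7] u=0 | in 111011 | out 111111 | prev 111110 | push {}
  [8] u=2 | in 111111 | out 011001 | ==
  [9] u=1 | in 111010 | out 101011 | prev 001011 | push {0,5}
  [10] u=3 | in 111010 | out 110010 | ==
  [11] u=4 | in 111010 | out 011111 | ==
  [12] u=0 | in 111011 | out 111111 | ==
  [13] u=5 | in 101011 | out 111010 | ==

Converged values:
  [0] 111111
  [1] 101011
  [2] 011001
  [3] 110010
  [4] 011111
  [5] 111010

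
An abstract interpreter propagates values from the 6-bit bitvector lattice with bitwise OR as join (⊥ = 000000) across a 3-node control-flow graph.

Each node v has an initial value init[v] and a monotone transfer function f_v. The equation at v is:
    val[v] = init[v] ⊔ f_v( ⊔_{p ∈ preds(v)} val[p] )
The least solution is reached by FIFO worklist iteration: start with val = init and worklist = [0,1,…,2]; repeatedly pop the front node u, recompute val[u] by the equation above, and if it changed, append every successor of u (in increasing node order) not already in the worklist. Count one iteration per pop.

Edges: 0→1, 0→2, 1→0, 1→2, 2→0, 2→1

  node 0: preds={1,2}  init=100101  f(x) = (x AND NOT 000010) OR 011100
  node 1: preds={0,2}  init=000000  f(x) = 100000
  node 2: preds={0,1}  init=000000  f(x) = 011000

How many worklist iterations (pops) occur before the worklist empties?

5

Worklist (5 pops):
  #1 pop 0: in=000000 → 111101 (was 100101); enqueue []
  #2 pop 1: in=111101 → 100000 (was 000000); enqueue [0]
  #3 pop 2: in=111101 → 011000 (was 000000); enqueue [1]
  #4 pop 0: in=111000 → 111101 (no change)
  #5 pop 1: in=111101 → 100000 (no change)

Fixpoint:
  val[0] = 111101
  val[1] = 100000
  val[2] = 011000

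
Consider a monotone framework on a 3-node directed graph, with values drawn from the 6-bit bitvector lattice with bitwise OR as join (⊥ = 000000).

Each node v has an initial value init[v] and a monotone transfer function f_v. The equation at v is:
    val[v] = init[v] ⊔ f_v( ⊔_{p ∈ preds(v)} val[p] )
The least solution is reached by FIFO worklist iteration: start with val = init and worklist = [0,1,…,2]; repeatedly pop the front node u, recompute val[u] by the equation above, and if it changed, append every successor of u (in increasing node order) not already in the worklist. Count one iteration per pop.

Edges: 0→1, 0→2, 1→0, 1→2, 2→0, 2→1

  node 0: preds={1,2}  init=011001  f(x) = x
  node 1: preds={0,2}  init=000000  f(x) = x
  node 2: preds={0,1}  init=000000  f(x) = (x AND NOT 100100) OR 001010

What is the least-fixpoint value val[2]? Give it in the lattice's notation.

011011

Iteration log — 7 steps:
  step 1. node 0  ⊔preds=000000  new=011001  stable
  step 2. node 1  ⊔preds=011001  new=011001  old=000000  +wl: 0
  step 3. node 2  ⊔preds=011001  new=011011  old=000000  +wl: 1
  step 4. node 0  ⊔preds=011011  new=011011  old=011001  +wl: 2
  step 5. node 1  ⊔preds=011011  new=011011  old=011001  +wl: 0
  step 6. node 2  ⊔preds=011011  new=011011  stable
  step 7. node 0  ⊔preds=011011  new=011011  stable

Least fixpoint reached:
  node 0: 011011
  node 1: 011011
  node 2: 011011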